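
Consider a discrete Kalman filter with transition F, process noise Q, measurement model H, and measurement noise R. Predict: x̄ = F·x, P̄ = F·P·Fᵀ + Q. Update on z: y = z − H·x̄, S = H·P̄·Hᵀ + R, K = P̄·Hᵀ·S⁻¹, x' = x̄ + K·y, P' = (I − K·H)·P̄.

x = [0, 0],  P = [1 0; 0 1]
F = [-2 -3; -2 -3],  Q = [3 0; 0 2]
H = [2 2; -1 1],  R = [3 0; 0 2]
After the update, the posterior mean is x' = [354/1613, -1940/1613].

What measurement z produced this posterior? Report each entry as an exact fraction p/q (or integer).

x̄ = F·x = [0, 0]
P̄ = F·P·Fᵀ + Q = [16 13; 13 15]
S = H·P̄·Hᵀ + R = [231 -2; -2 7]
K = P̄·Hᵀ·S⁻¹ = [400/1613 -577/1613; 396/1613 574/1613]
x' − x̄ = [354/1613, -1940/1613] = K·y
y = (KᵀK)⁻¹·Kᵀ·(x' − x̄) = [-2, -2]
z = y + H·x̄ = [-2, -2] + [0, 0] = [-2, -2]

z = [-2, -2]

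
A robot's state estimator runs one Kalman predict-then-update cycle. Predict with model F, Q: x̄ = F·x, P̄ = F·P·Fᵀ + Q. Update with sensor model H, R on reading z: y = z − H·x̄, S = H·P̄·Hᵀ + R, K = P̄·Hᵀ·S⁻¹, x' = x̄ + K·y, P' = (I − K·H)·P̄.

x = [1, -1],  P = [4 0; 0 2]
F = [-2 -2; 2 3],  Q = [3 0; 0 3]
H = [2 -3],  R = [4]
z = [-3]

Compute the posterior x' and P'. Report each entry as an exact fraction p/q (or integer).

x' = [-828/781, 221/781]
P' = [2043/781 1178/781; 1178/781 1008/781]

x̄ = F·x = [0, -1]
P̄ = F·P·Fᵀ + Q = [27 -28; -28 37]
y = z − H·x̄ = [-6]
S = H·P̄·Hᵀ + R = [781]
K = P̄·Hᵀ·S⁻¹ = [138/781; -167/781]
x' = x̄ + K·y = [-828/781, 221/781]
P' = (I − K·H)·P̄ = [2043/781 1178/781; 1178/781 1008/781]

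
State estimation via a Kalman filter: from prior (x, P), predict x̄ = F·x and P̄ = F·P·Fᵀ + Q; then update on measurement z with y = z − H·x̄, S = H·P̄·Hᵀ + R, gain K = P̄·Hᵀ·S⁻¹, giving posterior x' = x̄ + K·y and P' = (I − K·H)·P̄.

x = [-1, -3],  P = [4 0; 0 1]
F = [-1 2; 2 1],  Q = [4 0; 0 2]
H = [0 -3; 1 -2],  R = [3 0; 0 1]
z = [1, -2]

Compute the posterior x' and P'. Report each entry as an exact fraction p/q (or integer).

x̄ = F·x = [-5, -5]
P̄ = F·P·Fᵀ + Q = [12 -6; -6 19]
y = z − H·x̄ = [-14, -7]
S = H·P̄·Hᵀ + R = [174 132; 132 113]
K = P̄·Hᵀ·S⁻¹ = [-189/373 300/373; -211/746 -22/373]
x' = x̄ + K·y = [-1319/373, -234/373]
P' = (I − K·H)·P̄ = [678/373 189/373; 189/373 211/746]

x' = [-1319/373, -234/373]
P' = [678/373 189/373; 189/373 211/746]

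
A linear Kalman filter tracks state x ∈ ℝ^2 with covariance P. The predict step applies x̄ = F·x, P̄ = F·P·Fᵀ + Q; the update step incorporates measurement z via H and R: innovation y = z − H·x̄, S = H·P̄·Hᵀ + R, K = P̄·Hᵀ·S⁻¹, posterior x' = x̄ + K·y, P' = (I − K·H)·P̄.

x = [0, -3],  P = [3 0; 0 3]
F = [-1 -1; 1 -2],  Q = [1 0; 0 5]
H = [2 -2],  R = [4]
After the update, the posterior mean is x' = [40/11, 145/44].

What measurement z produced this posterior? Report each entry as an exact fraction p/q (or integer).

z = [1]

x̄ = F·x = [3, 6]
P̄ = F·P·Fᵀ + Q = [7 3; 3 20]
S = H·P̄·Hᵀ + R = [88]
K = P̄·Hᵀ·S⁻¹ = [1/11; -17/44]
x' − x̄ = [7/11, -119/44] = K·y
y = (KᵀK)⁻¹·Kᵀ·(x' − x̄) = [7]
z = y + H·x̄ = [7] + [-6] = [1]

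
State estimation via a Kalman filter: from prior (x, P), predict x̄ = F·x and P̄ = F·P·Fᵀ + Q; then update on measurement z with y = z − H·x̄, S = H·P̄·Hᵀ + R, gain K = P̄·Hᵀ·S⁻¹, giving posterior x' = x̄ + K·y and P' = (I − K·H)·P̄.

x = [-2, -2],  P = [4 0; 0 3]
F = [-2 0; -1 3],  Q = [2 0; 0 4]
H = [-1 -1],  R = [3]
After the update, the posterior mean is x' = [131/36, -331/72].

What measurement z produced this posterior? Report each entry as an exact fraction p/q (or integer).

z = [1]

x̄ = F·x = [4, -4]
P̄ = F·P·Fᵀ + Q = [18 8; 8 35]
S = H·P̄·Hᵀ + R = [72]
K = P̄·Hᵀ·S⁻¹ = [-13/36; -43/72]
x' − x̄ = [-13/36, -43/72] = K·y
y = (KᵀK)⁻¹·Kᵀ·(x' − x̄) = [1]
z = y + H·x̄ = [1] + [0] = [1]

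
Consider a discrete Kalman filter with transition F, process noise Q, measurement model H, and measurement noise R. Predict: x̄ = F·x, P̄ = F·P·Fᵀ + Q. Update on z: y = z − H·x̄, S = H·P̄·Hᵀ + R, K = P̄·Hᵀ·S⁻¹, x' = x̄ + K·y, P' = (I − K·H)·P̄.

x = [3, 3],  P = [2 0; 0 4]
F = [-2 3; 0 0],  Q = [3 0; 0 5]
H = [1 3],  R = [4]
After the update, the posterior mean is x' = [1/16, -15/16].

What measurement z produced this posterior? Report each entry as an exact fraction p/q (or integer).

x̄ = F·x = [3, 0]
P̄ = F·P·Fᵀ + Q = [47 0; 0 5]
S = H·P̄·Hᵀ + R = [96]
K = P̄·Hᵀ·S⁻¹ = [47/96; 5/32]
x' − x̄ = [-47/16, -15/16] = K·y
y = (KᵀK)⁻¹·Kᵀ·(x' − x̄) = [-6]
z = y + H·x̄ = [-6] + [3] = [-3]

z = [-3]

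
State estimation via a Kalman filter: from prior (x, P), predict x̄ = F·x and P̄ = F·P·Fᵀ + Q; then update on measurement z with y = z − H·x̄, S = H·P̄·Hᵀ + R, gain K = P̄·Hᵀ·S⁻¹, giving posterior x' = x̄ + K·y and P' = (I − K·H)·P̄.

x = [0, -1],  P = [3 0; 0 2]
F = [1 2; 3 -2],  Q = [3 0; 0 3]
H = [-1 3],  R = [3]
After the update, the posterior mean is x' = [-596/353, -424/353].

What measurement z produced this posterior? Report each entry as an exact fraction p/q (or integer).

x̄ = F·x = [-2, 2]
P̄ = F·P·Fᵀ + Q = [14 1; 1 38]
S = H·P̄·Hᵀ + R = [353]
K = P̄·Hᵀ·S⁻¹ = [-11/353; 113/353]
x' − x̄ = [110/353, -1130/353] = K·y
y = (KᵀK)⁻¹·Kᵀ·(x' − x̄) = [-10]
z = y + H·x̄ = [-10] + [8] = [-2]

z = [-2]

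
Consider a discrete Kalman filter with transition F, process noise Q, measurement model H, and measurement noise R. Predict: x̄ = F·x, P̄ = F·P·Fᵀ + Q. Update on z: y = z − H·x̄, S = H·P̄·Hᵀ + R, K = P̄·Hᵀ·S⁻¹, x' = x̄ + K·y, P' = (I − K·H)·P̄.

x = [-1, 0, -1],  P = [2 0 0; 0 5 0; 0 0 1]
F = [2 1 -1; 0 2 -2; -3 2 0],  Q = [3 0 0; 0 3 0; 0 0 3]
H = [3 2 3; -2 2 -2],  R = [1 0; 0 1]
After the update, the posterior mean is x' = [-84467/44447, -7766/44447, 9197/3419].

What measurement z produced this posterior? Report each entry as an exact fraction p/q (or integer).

z = [2, -2]

x̄ = F·x = [-1, 2, 3]
P̄ = F·P·Fᵀ + Q = [17 12 -2; 12 27 20; -2 20 41]
S = H·P̄·Hᵀ + R = [979 -152; -152 69]
K = P̄·Hᵀ·S⁻¹ = [3849/44447 4614/44447; 8830/44447 13010/44447; 389/3419 -1026/3419]
x' − x̄ = [-40020/44447, -96660/44447, -1060/3419] = K·y
y = (KᵀK)⁻¹·Kᵀ·(x' − x̄) = [-8, -2]
z = y + H·x̄ = [-8, -2] + [10, 0] = [2, -2]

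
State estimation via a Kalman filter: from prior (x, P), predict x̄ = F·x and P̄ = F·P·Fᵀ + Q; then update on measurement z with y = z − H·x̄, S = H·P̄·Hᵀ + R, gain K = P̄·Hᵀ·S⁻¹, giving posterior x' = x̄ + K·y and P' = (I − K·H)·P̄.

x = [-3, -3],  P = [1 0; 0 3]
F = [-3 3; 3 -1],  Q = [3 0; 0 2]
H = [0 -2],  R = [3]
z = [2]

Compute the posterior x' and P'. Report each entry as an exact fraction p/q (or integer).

x̄ = F·x = [0, -6]
P̄ = F·P·Fᵀ + Q = [39 -18; -18 14]
y = z − H·x̄ = [-10]
S = H·P̄·Hᵀ + R = [59]
K = P̄·Hᵀ·S⁻¹ = [36/59; -28/59]
x' = x̄ + K·y = [-360/59, -74/59]
P' = (I − K·H)·P̄ = [1005/59 -54/59; -54/59 42/59]

x' = [-360/59, -74/59]
P' = [1005/59 -54/59; -54/59 42/59]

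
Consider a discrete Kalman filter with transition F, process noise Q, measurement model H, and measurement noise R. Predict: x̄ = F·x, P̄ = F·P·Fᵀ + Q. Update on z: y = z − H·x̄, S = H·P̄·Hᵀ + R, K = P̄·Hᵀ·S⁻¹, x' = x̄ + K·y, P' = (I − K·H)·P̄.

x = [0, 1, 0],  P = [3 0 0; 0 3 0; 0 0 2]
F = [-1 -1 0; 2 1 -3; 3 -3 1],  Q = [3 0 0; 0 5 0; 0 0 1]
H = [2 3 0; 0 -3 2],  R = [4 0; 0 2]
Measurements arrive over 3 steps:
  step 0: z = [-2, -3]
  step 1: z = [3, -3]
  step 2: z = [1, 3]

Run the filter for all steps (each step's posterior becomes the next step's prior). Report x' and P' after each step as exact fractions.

step 0: x' = [-25777/36982, -3739/18491, -67107/36982], P' = [276867/36982 -91467/18491 -271917/36982; -91467/18491 68410/18491 101697/18491; -271917/36982 101697/18491 320691/36982]
step 1: x' = [150778829/134100625, 18490287/134100625, -200918377/134100625], P' = [535148478/134100625 -358994216/134100625 -1612916242/402301875; -358994216/134100625 299279652/134100625 1340317624/402301875; -1612916242/402301875 1340317624/402301875 731363607/134100625]
step 2: x' = [-1084513758715/1233346980179, 2883162931061/3700040940537, 5939373249367/2466693960358], P' = [4703869799607/1233346980179 -9385512894850/3700040940537 -4665374132095/1233346980179; -9385512894850/3700040940537 2615055670432/1233346980179 3887407868298/1233346980179; -4665374132095/1233346980179 3887407868298/1233346980179 12738004485059/2466693960358]

step 0: x̄ = F·x = [-1, 1, -3]
step 0: P̄ = F·P·Fᵀ + Q = [9 -9 0; -9 38 3; 0 3 57]
step 0: y = z − H·x̄ = [-3, 6]
step 0: S = H·P̄·Hᵀ + R = [274 -270; -270 536]
step 0: K = P̄·Hᵀ·S⁻¹ = [1233/36982 1242/18491; 5574/18491 -918/18491; 16587/36982 7800/18491]
step 0: x' = x̄ + K·y = [-25777/36982, -3739/18491, -67107/36982]
step 0: P' = (I − K·H)·P̄ = [276867/36982 -91467/18491 -271917/36982; -91467/18491 68410/18491 101697/18491; -271917/36982 101697/18491 320691/36982]
step 1: x̄ = F·x = [33255/36982, 142289/36982, -61002/18491]
step 1: P̄ = F·P·Fᵀ + Q = [158765/36982 -347321/36982 -175809/18491; -347321/36982 5626321/36982 2387415/18491; -175809/18491 2387415/18491 2260901/18491]
step 1: y = z − H·x̄ = [-382431/36982, 559929/36982]
step 1: S = H·P̄·Hᵀ + R = [47252025/36982 -21310455/36982; -21310455/36982 11500101/36982]
step 1: K = P̄·Hᵀ·S⁻¹ = [-1671423/134100625 511546/80460375; 44962631/134100625 -1288162/80460375; 198780097/402301875 12240959/26820125]
step 1: x' = x̄ + K·y = [150778829/134100625, 18490287/134100625, -200918377/134100625]
step 1: P' = (I − K·H)·P̄ = [535148478/134100625 -358994216/134100625 -1612916242/402301875; -358994216/134100625 299279652/134100625 1340317624/402301875; -1612916242/402301875 1340317624/402301875 731363607/134100625]
step 2: x̄ = F·x = [-169269116/134100625, 922803076/134100625, 195947249/134100625]
step 2: P̄ = F·P·Fᵀ + Q = [518741573/134100625 -565192578/134100625 -616740272/134100625; -565192578/134100625 12027702008/134100625 28281421151/402301875; -616740272/134100625 28281421151/402301875 8930745558/134100625]
step 2: y = z − H·x̄ = [-2295770371/134100625, 555763321/26820125]
step 2: S = H·P̄·Hᵀ + R = [104078375928/134100625 -10152456278/26820125; -10152456278/26820125 1244592678/5364025]
step 2: K = P̄·Hᵀ·S⁻¹ = [5556676091/1233346980179 27382315330/1233346980179; 1191118811047/3700040940537 -35175637350/1233346980179; 582868835176/1233346980179 1075780880165/2466693960358]
step 2: x' = x̄ + K·y = [-1084513758715/1233346980179, 2883162931061/3700040940537, 5939373249367/2466693960358]
step 2: P' = (I − K·H)·P̄ = [4703869799607/1233346980179 -9385512894850/3700040940537 -4665374132095/1233346980179; -9385512894850/3700040940537 2615055670432/1233346980179 3887407868298/1233346980179; -4665374132095/1233346980179 3887407868298/1233346980179 12738004485059/2466693960358]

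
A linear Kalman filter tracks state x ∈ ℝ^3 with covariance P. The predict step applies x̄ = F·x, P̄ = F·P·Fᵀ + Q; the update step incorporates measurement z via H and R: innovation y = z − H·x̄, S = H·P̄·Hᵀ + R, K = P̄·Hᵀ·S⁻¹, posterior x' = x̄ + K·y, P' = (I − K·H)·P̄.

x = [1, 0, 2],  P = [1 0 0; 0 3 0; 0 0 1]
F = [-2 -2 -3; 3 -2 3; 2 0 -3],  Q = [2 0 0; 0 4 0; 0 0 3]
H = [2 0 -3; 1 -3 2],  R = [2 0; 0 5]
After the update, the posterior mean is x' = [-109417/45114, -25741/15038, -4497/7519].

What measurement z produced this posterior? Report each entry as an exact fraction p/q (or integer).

z = [-3, 2]

x̄ = F·x = [-8, 9, -4]
P̄ = F·P·Fᵀ + Q = [27 -3 5; -3 34 -3; 5 -3 16]
S = H·P̄·Hᵀ + R = [194 -46; -46 476]
K = P̄·Hᵀ·S⁻¹ = [5170/22557 5359/45114; -613/15038 -1783/7519; -1331/7519 598/7519]
x' − x̄ = [251495/45114, -161083/15038, 25579/7519] = K·y
y = (KᵀK)⁻¹·Kᵀ·(x' − x̄) = [1, 45]
z = y + H·x̄ = [1, 45] + [-4, -43] = [-3, 2]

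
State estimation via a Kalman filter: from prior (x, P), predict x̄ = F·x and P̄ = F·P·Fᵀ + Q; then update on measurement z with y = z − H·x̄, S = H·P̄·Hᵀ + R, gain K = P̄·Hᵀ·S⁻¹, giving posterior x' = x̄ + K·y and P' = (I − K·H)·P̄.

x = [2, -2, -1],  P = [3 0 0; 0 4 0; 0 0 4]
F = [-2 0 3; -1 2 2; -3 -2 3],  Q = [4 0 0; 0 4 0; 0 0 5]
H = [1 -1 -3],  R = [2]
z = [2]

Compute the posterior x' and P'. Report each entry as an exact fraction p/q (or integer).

x̄ = F·x = [-7, -8, -5]
P̄ = F·P·Fᵀ + Q = [52 30 54; 30 39 17; 54 17 84]
y = z − H·x̄ = [-14]
S = H·P̄·Hᵀ + R = [567]
K = P̄·Hᵀ·S⁻¹ = [-20/81; -20/189; -215/567]
x' = x̄ + K·y = [-287/81, -176/27, 25/81]
P' = (I − K·H)·P̄ = [1412/81 410/27 74/81; 410/27 2057/63 -1087/189; 74/81 -1087/189 1403/567]

x' = [-287/81, -176/27, 25/81]
P' = [1412/81 410/27 74/81; 410/27 2057/63 -1087/189; 74/81 -1087/189 1403/567]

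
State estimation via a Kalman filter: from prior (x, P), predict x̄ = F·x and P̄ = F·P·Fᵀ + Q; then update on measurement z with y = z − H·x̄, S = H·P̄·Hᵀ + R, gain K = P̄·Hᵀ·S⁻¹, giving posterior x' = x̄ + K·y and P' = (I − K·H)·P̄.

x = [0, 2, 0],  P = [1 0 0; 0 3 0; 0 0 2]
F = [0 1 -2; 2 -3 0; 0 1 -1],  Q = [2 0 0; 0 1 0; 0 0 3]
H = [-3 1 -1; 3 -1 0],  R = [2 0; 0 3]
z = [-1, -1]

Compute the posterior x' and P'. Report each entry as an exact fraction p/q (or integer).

x̄ = F·x = [2, -6, 2]
P̄ = F·P·Fᵀ + Q = [13 -9 7; -9 32 -9; 7 -9 8]
y = z − H·x̄ = [13, -13]
S = H·P̄·Hᵀ + R = [273 -233; -233 206]
K = P̄·Hᵀ·S⁻¹ = [-146/1949 289/1949; 261/1949 -263/1949; -838/1949 -664/1949]
x' = x̄ + K·y = [-1757/1949, -4882/1949, 1636/1949]
P' = (I − K·H)·P̄ = [3435/1949 9438/1949 -575/1949; 9438/1949 29103/1949 267/1949; -575/1949 267/1949 3668/1949]

x' = [-1757/1949, -4882/1949, 1636/1949]
P' = [3435/1949 9438/1949 -575/1949; 9438/1949 29103/1949 267/1949; -575/1949 267/1949 3668/1949]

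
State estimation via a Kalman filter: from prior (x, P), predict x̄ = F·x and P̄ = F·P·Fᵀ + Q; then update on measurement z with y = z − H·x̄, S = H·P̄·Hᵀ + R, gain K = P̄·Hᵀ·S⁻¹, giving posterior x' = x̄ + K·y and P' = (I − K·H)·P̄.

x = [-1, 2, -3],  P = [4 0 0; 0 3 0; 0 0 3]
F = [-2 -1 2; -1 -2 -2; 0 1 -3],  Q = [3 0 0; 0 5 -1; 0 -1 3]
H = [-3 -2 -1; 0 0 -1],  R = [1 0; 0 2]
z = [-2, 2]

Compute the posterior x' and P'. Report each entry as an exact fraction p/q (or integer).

x' = [26047/14426, -15577/14426, -9068/7213]
P' = [83595/14426 -115975/14426 -8014/7213; -115975/14426 170241/14426 5218/7213; -8014/7213 5218/7213 13598/7213]

x̄ = F·x = [-6, 3, 11]
P̄ = F·P·Fᵀ + Q = [34 2 -21; 2 33 11; -21 11 33]
y = z − H·x̄ = [-3, 13]
S = H·P̄·Hᵀ + R = [414 -8; -8 35]
K = P̄·Hᵀ·S⁻¹ = [-2807/14426 4007/7213; -2993/14426 -2609/7213; 8/7213 -6799/7213]
x' = x̄ + K·y = [26047/14426, -15577/14426, -9068/7213]
P' = (I − K·H)·P̄ = [83595/14426 -115975/14426 -8014/7213; -115975/14426 170241/14426 5218/7213; -8014/7213 5218/7213 13598/7213]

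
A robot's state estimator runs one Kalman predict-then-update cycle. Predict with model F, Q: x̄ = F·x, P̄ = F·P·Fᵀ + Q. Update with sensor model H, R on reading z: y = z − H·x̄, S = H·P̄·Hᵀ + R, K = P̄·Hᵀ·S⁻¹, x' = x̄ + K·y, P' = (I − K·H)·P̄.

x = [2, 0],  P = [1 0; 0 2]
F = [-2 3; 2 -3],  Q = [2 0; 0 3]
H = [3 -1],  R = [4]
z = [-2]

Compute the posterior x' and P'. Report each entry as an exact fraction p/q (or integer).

x' = [-192/377, 18/29]
P' = [212/377 20/29; 20/29 88/29]

x̄ = F·x = [-4, 4]
P̄ = F·P·Fᵀ + Q = [24 -22; -22 25]
y = z − H·x̄ = [14]
S = H·P̄·Hᵀ + R = [377]
K = P̄·Hᵀ·S⁻¹ = [94/377; -7/29]
x' = x̄ + K·y = [-192/377, 18/29]
P' = (I − K·H)·P̄ = [212/377 20/29; 20/29 88/29]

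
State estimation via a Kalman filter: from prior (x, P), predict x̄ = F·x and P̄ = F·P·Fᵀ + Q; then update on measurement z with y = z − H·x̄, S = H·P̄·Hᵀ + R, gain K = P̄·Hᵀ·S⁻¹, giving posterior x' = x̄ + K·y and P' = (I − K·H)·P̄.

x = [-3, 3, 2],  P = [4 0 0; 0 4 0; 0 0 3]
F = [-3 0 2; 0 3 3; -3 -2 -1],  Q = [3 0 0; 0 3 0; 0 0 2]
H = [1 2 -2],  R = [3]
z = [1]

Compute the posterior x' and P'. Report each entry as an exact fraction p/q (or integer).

x' = [1471/127, 465/127, 1127/127]
P' = [12711/254 1314/127 4485/127; 1314/127 606/127 1209/127; 4485/127 1209/127 3489/127]

x̄ = F·x = [13, 15, 1]
P̄ = F·P·Fᵀ + Q = [51 18 30; 18 66 -33; 30 -33 57]
y = z − H·x̄ = [-40]
S = H·P̄·Hᵀ + R = [762]
K = P̄·Hᵀ·S⁻¹ = [9/254; 36/127; -25/127]
x' = x̄ + K·y = [1471/127, 465/127, 1127/127]
P' = (I − K·H)·P̄ = [12711/254 1314/127 4485/127; 1314/127 606/127 1209/127; 4485/127 1209/127 3489/127]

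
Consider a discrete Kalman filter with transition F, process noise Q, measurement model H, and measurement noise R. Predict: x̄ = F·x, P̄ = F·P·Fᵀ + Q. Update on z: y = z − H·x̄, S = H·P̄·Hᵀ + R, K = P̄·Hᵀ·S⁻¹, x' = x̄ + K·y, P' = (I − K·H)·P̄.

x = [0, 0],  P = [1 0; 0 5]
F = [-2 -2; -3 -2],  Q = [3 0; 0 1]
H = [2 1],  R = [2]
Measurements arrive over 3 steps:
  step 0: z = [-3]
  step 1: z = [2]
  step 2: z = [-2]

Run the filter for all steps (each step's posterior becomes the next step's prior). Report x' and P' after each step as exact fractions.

step 0: x̄ = F·x = [0, 0]
step 0: P̄ = F·P·Fᵀ + Q = [27 26; 26 30]
step 0: y = z − H·x̄ = [-3]
step 0: S = H·P̄·Hᵀ + R = [244]
step 0: K = P̄·Hᵀ·S⁻¹ = [20/61; 41/122]
step 0: x' = x̄ + K·y = [-60/61, -123/122]
step 0: P' = (I − K·H)·P̄ = [47/61 -54/61; -54/61 149/61]
step 1: x̄ = F·x = [243/61, 303/61]
step 1: P̄ = F·P·Fᵀ + Q = [535/61 338/61; 338/61 432/61]
step 1: y = z − H·x̄ = [-667/61]
step 1: S = H·P̄·Hᵀ + R = [4046/61]
step 1: K = P̄·Hᵀ·S⁻¹ = [704/2023; 554/2023]
step 1: x' = x̄ + K·y = [361/2023, 3991/2023]
step 1: P' = (I − K·H)·P̄ = [1493/2023 -1578/2023; -1578/2023 4264/2023]
step 2: x̄ = F·x = [-512/119, -1295/289]
step 2: P̄ = F·P·Fᵀ + Q = [57/7 86/17; 86/17 1940/289]
step 2: y = z − H·x̄ = [22427/2023]
step 2: S = H·P̄·Hᵀ + R = [124454/2023]
step 2: K = P̄·Hᵀ·S⁻¹ = [21590/62227; 17024/62227]
step 2: x' = x̄ + K·y = [-28386/62227, -90109/62227]
step 2: P' = (I − K·H)·P̄ = [45877/62227 -48574/62227; -48574/62227 131196/62227]

step 0: x' = [-60/61, -123/122], P' = [47/61 -54/61; -54/61 149/61]
step 1: x' = [361/2023, 3991/2023], P' = [1493/2023 -1578/2023; -1578/2023 4264/2023]
step 2: x' = [-28386/62227, -90109/62227], P' = [45877/62227 -48574/62227; -48574/62227 131196/62227]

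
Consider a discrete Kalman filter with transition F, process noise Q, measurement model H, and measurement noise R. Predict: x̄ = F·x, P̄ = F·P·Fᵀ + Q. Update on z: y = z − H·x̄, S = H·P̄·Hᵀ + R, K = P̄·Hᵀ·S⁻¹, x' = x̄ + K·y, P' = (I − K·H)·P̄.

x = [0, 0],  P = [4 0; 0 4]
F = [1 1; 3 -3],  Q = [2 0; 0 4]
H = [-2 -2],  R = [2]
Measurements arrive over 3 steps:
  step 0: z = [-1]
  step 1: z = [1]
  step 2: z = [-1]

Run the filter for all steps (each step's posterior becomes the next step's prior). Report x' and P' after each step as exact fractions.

step 0: x̄ = F·x = [0, 0]
step 0: P̄ = F·P·Fᵀ + Q = [10 0; 0 76]
step 0: y = z − H·x̄ = [-1]
step 0: S = H·P̄·Hᵀ + R = [346]
step 0: K = P̄·Hᵀ·S⁻¹ = [-10/173; -76/173]
step 0: x' = x̄ + K·y = [10/173, 76/173]
step 0: P' = (I − K·H)·P̄ = [1530/173 -1520/173; -1520/173 1596/173]
step 1: x̄ = F·x = [86/173, -198/173]
step 1: P̄ = F·P·Fᵀ + Q = [432/173 -198/173; -198/173 56186/173]
step 1: y = z − H·x̄ = [-51/173]
step 1: S = H·P̄·Hᵀ + R = [225234/173]
step 1: K = P̄·Hᵀ·S⁻¹ = [-26/12513; -55988/112617]
step 1: x' = x̄ + K·y = [2076/4171, -37462/37539]
step 1: P' = (I − K·H)·P̄ = [10392/4171 -31150/12513; -31150/12513 336338/112617]
step 2: x̄ = F·x = [-18778/37539, 56146/12513]
step 2: P̄ = F·P·Fᵀ + Q = [281456/112617 -55754/37539; -55754/37539 1227674/12513]
step 2: y = z − H·x̄ = [261781/37539]
step 2: S = H·P̄·Hᵀ + R = [44209226/112617]
step 2: K = P̄·Hᵀ·S⁻¹ = [-114194/22104613; -10881804/22104613]
step 2: x' = x̄ + K·y = [-11853652/22104613, 23298630/22104613]
step 2: P' = (I − K·H)·P̄ = [55012968/22104613 -54898774/22104613; -54898774/22104613 65780578/22104613]

step 0: x' = [10/173, 76/173], P' = [1530/173 -1520/173; -1520/173 1596/173]
step 1: x' = [2076/4171, -37462/37539], P' = [10392/4171 -31150/12513; -31150/12513 336338/112617]
step 2: x' = [-11853652/22104613, 23298630/22104613], P' = [55012968/22104613 -54898774/22104613; -54898774/22104613 65780578/22104613]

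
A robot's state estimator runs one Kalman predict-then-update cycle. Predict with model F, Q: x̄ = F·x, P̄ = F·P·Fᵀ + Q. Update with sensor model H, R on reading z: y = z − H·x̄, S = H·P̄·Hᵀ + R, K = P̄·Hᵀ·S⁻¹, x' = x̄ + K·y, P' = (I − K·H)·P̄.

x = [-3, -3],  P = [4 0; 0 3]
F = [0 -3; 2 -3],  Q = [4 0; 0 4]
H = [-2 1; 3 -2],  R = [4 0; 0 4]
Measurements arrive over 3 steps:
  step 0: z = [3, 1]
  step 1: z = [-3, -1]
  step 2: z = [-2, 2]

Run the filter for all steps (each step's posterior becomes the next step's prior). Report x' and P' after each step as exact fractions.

step 0: x' = [-397/196, -619/196], P' = [941/98 1483/98; 1483/98 2413/98]
step 1: x' = [167143/79718, 234115/79718], P' = [203839/39859 303587/39859; 303587/39859 480575/39859]
step 2: x' = [9656974/8494025, 1110708/1698805], P' = [40937381/8494025 12165617/1698805; 12165617/1698805 3857365/339761]

step 0: x̄ = F·x = [9, 3]
step 0: P̄ = F·P·Fᵀ + Q = [31 27; 27 47]
step 0: y = z − H·x̄ = [18, -20]
step 0: S = H·P̄·Hᵀ + R = [67 -91; -91 147]
step 0: K = P̄·Hᵀ·S⁻¹ = [-57/56 -143/392; -79/56 -377/392]
step 0: x' = x̄ + K·y = [-397/196, -619/196]
step 0: P' = (I − K·H)·P̄ = [941/98 1483/98; 1483/98 2413/98]
step 1: x̄ = F·x = [1857/196, 1063/196]
step 1: P̄ = F·P·Fᵀ + Q = [22109/98 12819/98; 12819/98 8077/98]
step 1: y = z − H·x̄ = [2063/196, -3641/196]
step 1: S = H·P̄·Hᵀ + R = [45629/98 -59075/98; -59075/98 77853/98]
step 1: K = P̄·Hᵀ·S⁻¹ = [-104091/159436 4343/159436; -126599/159436 -50389/159436]
step 1: x' = x̄ + K·y = [167143/79718, 234115/79718]
step 1: P' = (I − K·H)·P̄ = [203839/39859 303587/39859; 303587/39859 480575/39859]
step 2: x̄ = F·x = [-702345/79718, -368059/79718]
step 2: P̄ = F·P·Fᵀ + Q = [4484611/39859 2503653/39859; 2503653/39859 1656923/39859]
step 2: y = z − H·x̄ = [-1196067/79718, 1530353/79718]
step 2: S = H·P̄·Hᵀ + R = [9740191/39859 -12695941/39859; -12695941/39859 17104791/39859]
step 2: K = P̄·Hᵀ·S⁻¹ = [-21046677/33976100 1155973/33976100; -5044409/6795220 -2076799/6795220]
step 2: x' = x̄ + K·y = [9656974/8494025, 1110708/1698805]
step 2: P' = (I − K·H)·P̄ = [40937381/8494025 12165617/1698805; 12165617/1698805 3857365/339761]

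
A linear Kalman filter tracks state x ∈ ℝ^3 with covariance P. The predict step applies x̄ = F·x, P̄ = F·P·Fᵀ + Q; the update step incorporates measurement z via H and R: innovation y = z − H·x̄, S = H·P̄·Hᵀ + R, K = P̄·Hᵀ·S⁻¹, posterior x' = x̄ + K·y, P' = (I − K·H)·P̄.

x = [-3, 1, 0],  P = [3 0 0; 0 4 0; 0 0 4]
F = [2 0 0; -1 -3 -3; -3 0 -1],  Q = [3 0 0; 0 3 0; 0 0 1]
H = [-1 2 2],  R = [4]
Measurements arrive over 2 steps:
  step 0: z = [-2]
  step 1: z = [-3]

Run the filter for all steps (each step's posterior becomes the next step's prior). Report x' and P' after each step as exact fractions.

step 0: x̄ = F·x = [-6, 0, 9]
step 0: P̄ = F·P·Fᵀ + Q = [15 -6 -18; -6 78 21; -18 21 32]
step 0: y = z − H·x̄ = [-26]
step 0: S = H·P̄·Hᵀ + R = [723]
step 0: K = P̄·Hᵀ·S⁻¹ = [-21/241; 68/241; 124/723]
step 0: x' = x̄ + K·y = [-900/241, -1768/241, 3283/723]
step 0: P' = (I − K·H)·P̄ = [2292/241 2838/241 -1734/241; 2838/241 4926/241 -3371/241; -1734/241 -3371/241 7760/723]
step 1: x̄ = F·x = [-1800/241, 2921/241, 4817/723]
step 1: P̄ = F·P·Fᵀ + Q = [9891/241 -11208/241 -10284/241; -11208/241 16575/241 12725/241; -10284/241 12725/241 39155/723]
step 1: y = z − H·x̄ = [-34729/723]
step 1: S = H·P̄·Hᵀ + R = [951389/723]
step 1: K = P̄·Hᵀ·S⁻¹ = [-158625/951389; 209424/951389; 185512/951389]
step 1: x' = x̄ + K·y = [513675/951389, 1471557/951389, -2572345/951389]
step 1: P' = (I − K·H)·P̄ = [4244364/951389 1701768/951389 103164/951389; 1701768/951389 4770963/951389 -3501231/951389; 103164/951389 -3501231/951389 3923837/951389]

step 0: x' = [-900/241, -1768/241, 3283/723], P' = [2292/241 2838/241 -1734/241; 2838/241 4926/241 -3371/241; -1734/241 -3371/241 7760/723]
step 1: x' = [513675/951389, 1471557/951389, -2572345/951389], P' = [4244364/951389 1701768/951389 103164/951389; 1701768/951389 4770963/951389 -3501231/951389; 103164/951389 -3501231/951389 3923837/951389]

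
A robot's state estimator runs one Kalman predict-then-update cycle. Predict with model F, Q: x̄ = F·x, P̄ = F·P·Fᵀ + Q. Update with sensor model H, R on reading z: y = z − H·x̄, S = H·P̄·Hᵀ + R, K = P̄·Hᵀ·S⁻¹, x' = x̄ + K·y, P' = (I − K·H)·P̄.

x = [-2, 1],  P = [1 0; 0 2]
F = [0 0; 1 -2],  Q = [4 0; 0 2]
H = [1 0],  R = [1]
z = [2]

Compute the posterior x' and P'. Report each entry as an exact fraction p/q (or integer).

x̄ = F·x = [0, -4]
P̄ = F·P·Fᵀ + Q = [4 0; 0 11]
y = z − H·x̄ = [2]
S = H·P̄·Hᵀ + R = [5]
K = P̄·Hᵀ·S⁻¹ = [4/5; 0]
x' = x̄ + K·y = [8/5, -4]
P' = (I − K·H)·P̄ = [4/5 0; 0 11]

x' = [8/5, -4]
P' = [4/5 0; 0 11]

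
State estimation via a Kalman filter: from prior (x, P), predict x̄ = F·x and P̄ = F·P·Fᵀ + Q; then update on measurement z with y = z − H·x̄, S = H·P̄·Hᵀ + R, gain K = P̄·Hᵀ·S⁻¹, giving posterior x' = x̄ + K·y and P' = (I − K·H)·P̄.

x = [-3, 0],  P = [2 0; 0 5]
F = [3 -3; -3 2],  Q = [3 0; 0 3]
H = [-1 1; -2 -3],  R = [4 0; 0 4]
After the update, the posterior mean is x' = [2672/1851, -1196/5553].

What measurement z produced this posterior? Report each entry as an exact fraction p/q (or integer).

z = [-2, -2]

x̄ = F·x = [-9, 9]
P̄ = F·P·Fᵀ + Q = [66 -48; -48 41]
S = H·P̄·Hᵀ + R = [207 -39; -39 61]
K = P̄·Hᵀ·S⁻¹ = [-1081/1851 -109/617; 2188/5553 -353/1851]
x' − x̄ = [19331/1851, -51173/5553] = K·y
y = (KᵀK)⁻¹·Kᵀ·(x' − x̄) = [-20, 7]
z = y + H·x̄ = [-20, 7] + [18, -9] = [-2, -2]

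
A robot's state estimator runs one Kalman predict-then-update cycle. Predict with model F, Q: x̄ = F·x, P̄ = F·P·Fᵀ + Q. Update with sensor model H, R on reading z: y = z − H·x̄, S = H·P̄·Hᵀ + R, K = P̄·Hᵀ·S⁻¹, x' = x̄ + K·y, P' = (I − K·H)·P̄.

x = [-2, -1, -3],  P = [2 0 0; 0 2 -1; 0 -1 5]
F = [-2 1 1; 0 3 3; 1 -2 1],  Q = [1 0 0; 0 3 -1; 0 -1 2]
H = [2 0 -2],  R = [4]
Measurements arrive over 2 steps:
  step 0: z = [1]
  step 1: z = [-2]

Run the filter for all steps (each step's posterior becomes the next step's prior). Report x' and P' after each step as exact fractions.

step 0: x' = [-1, -101/8, -25/16], P' = [38/5 11 36/5; 11 91/2 43/4; 36/5 43/4 311/40]
step 1: x' = [-10015/11356, -17965/11356, 674/2839], P' = [4976/2839 1421/2839 8057/5678; 1421/2839 739514/2839 -4027/5678; 8057/5678 -4027/5678 5910/2839]

step 0: x̄ = F·x = [0, -12, -3]
step 0: P̄ = F·P·Fᵀ + Q = [14 15 -2; 15 48 5; -2 5 21]
step 0: y = z − H·x̄ = [-5]
step 0: S = H·P̄·Hᵀ + R = [160]
step 0: K = P̄·Hᵀ·S⁻¹ = [1/5; 1/8; -23/80]
step 0: x' = x̄ + K·y = [-1, -101/8, -25/16]
step 0: P' = (I − K·H)·P̄ = [38/5 11 36/5; 11 91/2 43/4; 36/5 43/4 311/40]
step 1: x̄ = F·x = [-195/16, -681/16, 363/16]
step 1: P̄ = F·P·Fᵀ + Q = [267/8 921/8 -491/8; 921/8 27039/40 -9133/40; -491/8 -9133/40 5071/40]
step 1: y = z − H·x̄ = [271/4]
step 1: S = H·P̄·Hᵀ + R = [5678/5]
step 1: K = P̄·Hᵀ·S⁻¹ = [1895/11356; 6869/11356; -3763/11356]
step 1: x' = x̄ + K·y = [-10015/11356, -17965/11356, 674/2839]
step 1: P' = (I − K·H)·P̄ = [4976/2839 1421/2839 8057/5678; 1421/2839 739514/2839 -4027/5678; 8057/5678 -4027/5678 5910/2839]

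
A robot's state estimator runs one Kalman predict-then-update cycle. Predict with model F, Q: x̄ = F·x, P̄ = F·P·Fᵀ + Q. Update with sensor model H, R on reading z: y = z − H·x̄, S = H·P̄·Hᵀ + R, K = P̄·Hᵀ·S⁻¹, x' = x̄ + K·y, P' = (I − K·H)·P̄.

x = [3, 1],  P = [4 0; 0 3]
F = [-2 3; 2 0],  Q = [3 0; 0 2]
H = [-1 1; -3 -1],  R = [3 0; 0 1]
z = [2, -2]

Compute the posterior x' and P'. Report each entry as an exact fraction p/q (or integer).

x' = [-1057/10259, 24258/10259]
P' = [2426/10259 -4624/10259; -4624/10259 16070/10259]

x̄ = F·x = [-3, 6]
P̄ = F·P·Fᵀ + Q = [46 -16; -16 18]
y = z − H·x̄ = [-7, -5]
S = H·P̄·Hᵀ + R = [99 152; 152 337]
K = P̄·Hᵀ·S⁻¹ = [-2350/10259 -2654/10259; 6898/10259 -2198/10259]
x' = x̄ + K·y = [-1057/10259, 24258/10259]
P' = (I − K·H)·P̄ = [2426/10259 -4624/10259; -4624/10259 16070/10259]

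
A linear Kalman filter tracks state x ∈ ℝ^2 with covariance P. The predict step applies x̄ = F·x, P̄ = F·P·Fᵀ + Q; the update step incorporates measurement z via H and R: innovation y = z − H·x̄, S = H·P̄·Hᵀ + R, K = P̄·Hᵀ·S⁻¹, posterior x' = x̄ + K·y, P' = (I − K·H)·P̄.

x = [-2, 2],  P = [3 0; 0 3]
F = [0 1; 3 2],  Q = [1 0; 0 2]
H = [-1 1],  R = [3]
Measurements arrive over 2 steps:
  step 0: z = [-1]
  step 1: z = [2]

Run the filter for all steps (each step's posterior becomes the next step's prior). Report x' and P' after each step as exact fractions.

step 0: x̄ = F·x = [2, -2]
step 0: P̄ = F·P·Fᵀ + Q = [4 6; 6 41]
step 0: y = z − H·x̄ = [3]
step 0: S = H·P̄·Hᵀ + R = [36]
step 0: K = P̄·Hᵀ·S⁻¹ = [1/18; 35/36]
step 0: x' = x̄ + K·y = [13/6, 11/12]
step 0: P' = (I − K·H)·P̄ = [35/9 73/18; 73/18 251/36]
step 1: x̄ = F·x = [11/12, 25/3]
step 1: P̄ = F·P·Fᵀ + Q = [287/36 235/9; 235/9 1022/9]
step 1: y = z − H·x̄ = [-65/12]
step 1: S = H·P̄·Hᵀ + R = [2603/36]
step 1: K = P̄·Hᵀ·S⁻¹ = [653/2603; 3148/2603]
step 1: x' = x̄ + K·y = [-1151/2603, 4640/2603]
step 1: P' = (I − K·H)·P̄ = [8907/2603 10866/2603; 10866/2603 20310/2603]

step 0: x' = [13/6, 11/12], P' = [35/9 73/18; 73/18 251/36]
step 1: x' = [-1151/2603, 4640/2603], P' = [8907/2603 10866/2603; 10866/2603 20310/2603]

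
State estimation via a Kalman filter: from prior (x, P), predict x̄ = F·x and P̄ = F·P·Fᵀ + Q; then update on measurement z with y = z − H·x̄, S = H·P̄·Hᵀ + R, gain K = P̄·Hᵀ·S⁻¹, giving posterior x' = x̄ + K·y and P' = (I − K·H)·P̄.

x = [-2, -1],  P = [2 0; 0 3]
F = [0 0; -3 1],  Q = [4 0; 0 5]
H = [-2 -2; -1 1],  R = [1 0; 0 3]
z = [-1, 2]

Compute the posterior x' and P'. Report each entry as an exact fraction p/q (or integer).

x' = [-12/17, 233/187]
P' = [124/187 -104/187; -104/187 130/187]

x̄ = F·x = [0, 5]
P̄ = F·P·Fᵀ + Q = [4 0; 0 26]
y = z − H·x̄ = [9, -3]
S = H·P̄·Hᵀ + R = [121 -44; -44 33]
K = P̄·Hᵀ·S⁻¹ = [-40/187 -76/187; -52/187 78/187]
x' = x̄ + K·y = [-12/17, 233/187]
P' = (I − K·H)·P̄ = [124/187 -104/187; -104/187 130/187]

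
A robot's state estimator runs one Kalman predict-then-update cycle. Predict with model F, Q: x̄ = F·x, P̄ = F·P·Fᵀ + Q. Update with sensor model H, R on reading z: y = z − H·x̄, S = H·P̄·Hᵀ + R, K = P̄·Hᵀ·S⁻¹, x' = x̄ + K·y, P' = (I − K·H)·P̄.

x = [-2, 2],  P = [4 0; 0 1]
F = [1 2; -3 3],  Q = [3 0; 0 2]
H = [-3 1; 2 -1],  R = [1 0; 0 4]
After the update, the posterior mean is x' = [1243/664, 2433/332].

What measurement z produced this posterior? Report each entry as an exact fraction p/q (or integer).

x̄ = F·x = [2, 12]
P̄ = F·P·Fᵀ + Q = [11 -6; -6 47]
S = H·P̄·Hᵀ + R = [183 -143; -143 119]
K = P̄·Hᵀ·S⁻¹ = [-637/1328 -453/1328; -351/664 -751/664]
x' − x̄ = [-85/664, -1551/332] = K·y
y = (KᵀK)⁻¹·Kᵀ·(x' − x̄) = [-4, 6]
z = y + H·x̄ = [-4, 6] + [6, -8] = [2, -2]

z = [2, -2]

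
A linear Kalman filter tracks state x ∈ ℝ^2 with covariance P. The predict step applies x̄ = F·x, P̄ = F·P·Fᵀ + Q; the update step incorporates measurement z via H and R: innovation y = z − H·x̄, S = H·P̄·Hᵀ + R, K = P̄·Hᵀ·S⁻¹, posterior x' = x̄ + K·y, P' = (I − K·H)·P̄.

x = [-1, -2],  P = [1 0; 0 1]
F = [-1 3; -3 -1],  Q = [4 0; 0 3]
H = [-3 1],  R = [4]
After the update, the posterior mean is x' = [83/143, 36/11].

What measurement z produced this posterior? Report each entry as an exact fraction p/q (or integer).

z = [1]

x̄ = F·x = [-5, 5]
P̄ = F·P·Fᵀ + Q = [14 0; 0 13]
S = H·P̄·Hᵀ + R = [143]
K = P̄·Hᵀ·S⁻¹ = [-42/143; 1/11]
x' − x̄ = [798/143, -19/11] = K·y
y = (KᵀK)⁻¹·Kᵀ·(x' − x̄) = [-19]
z = y + H·x̄ = [-19] + [20] = [1]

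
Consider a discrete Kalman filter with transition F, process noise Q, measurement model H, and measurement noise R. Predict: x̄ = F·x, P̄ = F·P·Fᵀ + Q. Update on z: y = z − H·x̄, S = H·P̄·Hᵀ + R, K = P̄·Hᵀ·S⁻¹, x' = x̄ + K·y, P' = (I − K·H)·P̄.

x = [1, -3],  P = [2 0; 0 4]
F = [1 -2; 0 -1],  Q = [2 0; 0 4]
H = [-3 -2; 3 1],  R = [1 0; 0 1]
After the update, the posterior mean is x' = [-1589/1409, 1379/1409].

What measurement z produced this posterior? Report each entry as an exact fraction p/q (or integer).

x̄ = F·x = [7, 3]
P̄ = F·P·Fᵀ + Q = [20 8; 8 8]
S = H·P̄·Hᵀ + R = [309 -268; -268 237]
K = P̄·Hᵀ·S⁻¹ = [212/1409 644/1409; -904/1409 -832/1409]
x' − x̄ = [-11452/1409, -2848/1409] = K·y
y = (KᵀK)⁻¹·Kᵀ·(x' − x̄) = [28, -27]
z = y + H·x̄ = [28, -27] + [-27, 24] = [1, -3]

z = [1, -3]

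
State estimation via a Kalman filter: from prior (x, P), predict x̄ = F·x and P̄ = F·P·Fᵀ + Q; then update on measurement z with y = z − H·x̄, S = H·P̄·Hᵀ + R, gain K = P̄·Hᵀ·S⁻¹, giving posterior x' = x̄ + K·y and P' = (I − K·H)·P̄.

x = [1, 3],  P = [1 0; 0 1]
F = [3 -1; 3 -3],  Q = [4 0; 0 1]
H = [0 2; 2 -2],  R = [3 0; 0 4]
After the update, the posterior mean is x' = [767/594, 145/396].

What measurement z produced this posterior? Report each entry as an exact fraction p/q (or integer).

x̄ = F·x = [0, -6]
P̄ = F·P·Fᵀ + Q = [14 12; 12 19]
S = H·P̄·Hᵀ + R = [79 -28; -28 40]
K = P̄·Hᵀ·S⁻¹ = [134/297 247/594; 47/99 -7/396]
x' − x̄ = [767/594, 2521/396] = K·y
y = (KᵀK)⁻¹·Kᵀ·(x' − x̄) = [13, -11]
z = y + H·x̄ = [13, -11] + [-12, 12] = [1, 1]

z = [1, 1]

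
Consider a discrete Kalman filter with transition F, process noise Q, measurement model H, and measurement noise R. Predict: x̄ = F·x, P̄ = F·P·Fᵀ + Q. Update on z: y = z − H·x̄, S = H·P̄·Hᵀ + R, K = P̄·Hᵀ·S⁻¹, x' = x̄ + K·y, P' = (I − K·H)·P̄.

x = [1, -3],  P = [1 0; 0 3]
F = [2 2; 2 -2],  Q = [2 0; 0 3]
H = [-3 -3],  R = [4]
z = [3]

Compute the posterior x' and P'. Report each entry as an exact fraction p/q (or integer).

x̄ = F·x = [-4, 8]
P̄ = F·P·Fᵀ + Q = [18 -8; -8 19]
y = z − H·x̄ = [15]
S = H·P̄·Hᵀ + R = [193]
K = P̄·Hᵀ·S⁻¹ = [-30/193; -33/193]
x' = x̄ + K·y = [-1222/193, 1049/193]
P' = (I − K·H)·P̄ = [2574/193 -2534/193; -2534/193 2578/193]

x' = [-1222/193, 1049/193]
P' = [2574/193 -2534/193; -2534/193 2578/193]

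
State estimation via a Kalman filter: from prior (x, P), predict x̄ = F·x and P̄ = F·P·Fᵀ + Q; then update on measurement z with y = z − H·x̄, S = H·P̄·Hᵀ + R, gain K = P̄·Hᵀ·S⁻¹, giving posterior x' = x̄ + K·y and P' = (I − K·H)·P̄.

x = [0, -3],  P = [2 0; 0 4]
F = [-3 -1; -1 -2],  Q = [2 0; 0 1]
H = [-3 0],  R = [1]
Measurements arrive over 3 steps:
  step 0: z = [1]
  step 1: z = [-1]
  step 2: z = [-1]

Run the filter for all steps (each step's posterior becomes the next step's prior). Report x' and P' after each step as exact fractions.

step 0: x̄ = F·x = [3, 6]
step 0: P̄ = F·P·Fᵀ + Q = [24 14; 14 19]
step 0: y = z − H·x̄ = [10]
step 0: S = H·P̄·Hᵀ + R = [217]
step 0: K = P̄·Hᵀ·S⁻¹ = [-72/217; -6/31]
step 0: x' = x̄ + K·y = [-69/217, 126/31]
step 0: P' = (I − K·H)·P̄ = [24/217 2/31; 2/31 337/31]
step 1: x̄ = F·x = [-675/217, -1695/217]
step 1: P̄ = F·P·Fᵀ + Q = [3093/217 4888/217; 4888/217 9733/217]
step 1: y = z − H·x̄ = [-2242/217]
step 1: S = H·P̄·Hᵀ + R = [28054/217]
step 1: K = P̄·Hᵀ·S⁻¹ = [-9279/28054; -564/1079]
step 1: x' = x̄ + K·y = [4302/14027, -2601/1079]
step 1: P' = (I − K·H)·P̄ = [3093/28054 188/1079; 188/1079 791/83]
step 2: x̄ = F·x = [20907/14027, 63324/14027]
step 2: P̄ = F·P·Fᵀ + Q = [380631/28054 578211/28054; 578211/28054 1120131/28054]
step 2: y = z − H·x̄ = [48694/14027]
step 2: S = H·P̄·Hᵀ + R = [3453733/28054]
step 2: K = P̄·Hᵀ·S⁻¹ = [-1141893/3453733; -1734633/3453733]
step 2: x' = x̄ + K·y = [1183707/3453733, 9569970/3453733]
step 2: P' = (I − K·H)·P̄ = [380631/3453733 578211/3453733; 578211/3453733 30643821/3453733]

step 0: x' = [-69/217, 126/31], P' = [24/217 2/31; 2/31 337/31]
step 1: x' = [4302/14027, -2601/1079], P' = [3093/28054 188/1079; 188/1079 791/83]
step 2: x' = [1183707/3453733, 9569970/3453733], P' = [380631/3453733 578211/3453733; 578211/3453733 30643821/3453733]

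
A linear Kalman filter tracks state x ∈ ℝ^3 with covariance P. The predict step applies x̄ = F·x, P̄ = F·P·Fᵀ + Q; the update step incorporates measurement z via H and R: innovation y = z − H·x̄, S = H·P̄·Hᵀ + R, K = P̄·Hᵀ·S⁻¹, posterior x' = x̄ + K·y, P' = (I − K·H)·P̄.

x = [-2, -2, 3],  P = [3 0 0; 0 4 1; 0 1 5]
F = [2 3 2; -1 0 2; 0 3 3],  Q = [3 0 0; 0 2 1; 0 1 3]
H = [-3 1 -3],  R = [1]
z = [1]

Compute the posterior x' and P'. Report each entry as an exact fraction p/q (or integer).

x̄ = F·x = [-4, 8, 3]
P̄ = F·P·Fᵀ + Q = [83 20 81; 20 25 37; 81 37 102]
y = z − H·x̄ = [-10]
S = H·P̄·Hᵀ + R = [2807]
K = P̄·Hᵀ·S⁻¹ = [-472/2807; -146/2807; -512/2807]
x' = x̄ + K·y = [-6508/2807, 23916/2807, 13541/2807]
P' = (I − K·H)·P̄ = [10197/2807 -12772/2807 -14297/2807; -12772/2807 48859/2807 29107/2807; -14297/2807 29107/2807 24170/2807]

x' = [-6508/2807, 23916/2807, 13541/2807]
P' = [10197/2807 -12772/2807 -14297/2807; -12772/2807 48859/2807 29107/2807; -14297/2807 29107/2807 24170/2807]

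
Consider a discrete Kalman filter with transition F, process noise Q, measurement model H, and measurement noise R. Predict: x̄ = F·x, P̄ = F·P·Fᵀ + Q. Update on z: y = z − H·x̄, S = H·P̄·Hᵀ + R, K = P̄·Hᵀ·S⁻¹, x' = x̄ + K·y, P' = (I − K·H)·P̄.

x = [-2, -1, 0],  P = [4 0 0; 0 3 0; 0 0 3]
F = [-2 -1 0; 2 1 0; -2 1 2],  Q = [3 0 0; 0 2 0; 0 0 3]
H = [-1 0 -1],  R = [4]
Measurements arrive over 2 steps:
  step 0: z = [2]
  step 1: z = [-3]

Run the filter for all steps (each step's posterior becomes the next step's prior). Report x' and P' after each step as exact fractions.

step 0: x' = [40/43, -55/43, -106/43], P' = [667/86 -257/43 -527/86; -257/43 391/43 193/43; -527/86 193/43 715/86]
step 1: x' = [7253/3804, -1688/951, 3491/3804], P' = [81101/11412 -13544/2853 -71353/11412; -13544/2853 20981/2853 11236/2853; -71353/11412 11236/2853 106565/11412]

step 0: x̄ = F·x = [5, -5, 3]
step 0: P̄ = F·P·Fᵀ + Q = [22 -19 13; -19 21 -13; 13 -13 34]
step 0: y = z − H·x̄ = [10]
step 0: S = H·P̄·Hᵀ + R = [86]
step 0: K = P̄·Hᵀ·S⁻¹ = [-35/86; 16/43; -47/86]
step 0: x' = x̄ + K·y = [40/43, -55/43, -106/43]
step 0: P' = (I − K·H)·P̄ = [667/86 -257/43 -527/86; -257/43 391/43 193/43; -527/86 193/43 715/86]
step 1: x̄ = F·x = [-25/43, 25/43, -347/43]
step 1: P̄ = F·P·Fᵀ + Q = [826/43 -697/43 1611/43; -697/43 783/43 -1611/43; 1611/43 -1611/43 7192/43]
step 1: y = z − H·x̄ = [-501/43]
step 1: S = H·P̄·Hᵀ + R = [11412/43]
step 1: K = P̄·Hᵀ·S⁻¹ = [-2437/11412; 577/2853; -8803/11412]
step 1: x' = x̄ + K·y = [7253/3804, -1688/951, 3491/3804]
step 1: P' = (I − K·H)·P̄ = [81101/11412 -13544/2853 -71353/11412; -13544/2853 20981/2853 11236/2853; -71353/11412 11236/2853 106565/11412]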